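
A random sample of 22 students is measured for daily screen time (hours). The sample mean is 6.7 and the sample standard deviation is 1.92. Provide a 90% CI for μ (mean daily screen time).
(6.00, 7.40)

t-interval (σ unknown):
df = n - 1 = 21
t* = 1.721 for 90% confidence

Margin of error = t* · s/√n = 1.721 · 1.92/√22 = 0.70

CI: (6.00, 7.40)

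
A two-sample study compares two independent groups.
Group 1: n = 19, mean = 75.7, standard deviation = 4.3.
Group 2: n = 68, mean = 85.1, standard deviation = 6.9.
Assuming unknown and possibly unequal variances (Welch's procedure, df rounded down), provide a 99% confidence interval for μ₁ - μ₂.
(-12.88, -5.92)

Difference: x̄₁ - x̄₂ = -9.40
SE = √(s₁²/n₁ + s₂²/n₂) = √(4.3²/19 + 6.9²/68) = 1.2936
df = 46.72 → 46 (Welch–Satterthwaite, rounded down)
t* = 2.687

CI: -9.40 ± 2.687 · 1.2936 = -9.40 ± 3.48 = (-12.88, -5.92)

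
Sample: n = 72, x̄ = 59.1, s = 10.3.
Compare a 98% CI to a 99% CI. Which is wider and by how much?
99% CI is wider by 0.65

df = 71
98% CI: t* = 2.380, (56.21, 61.99), width = 2 · t* · s/√n = 5.78
99% CI: t* = 2.647, (55.89, 62.31), width = 2 · t* · s/√n = 6.43

The 99% CI is wider by 6.43 - 5.78 = 0.65.
Higher confidence requires a wider interval.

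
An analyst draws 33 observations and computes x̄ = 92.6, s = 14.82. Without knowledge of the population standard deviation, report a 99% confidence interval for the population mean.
(85.54, 99.66)

t-interval (σ unknown):
df = n - 1 = 32
t* = 2.738 for 99% confidence

Margin of error = t* · s/√n = 2.738 · 14.82/√33 = 7.06

CI: (85.54, 99.66)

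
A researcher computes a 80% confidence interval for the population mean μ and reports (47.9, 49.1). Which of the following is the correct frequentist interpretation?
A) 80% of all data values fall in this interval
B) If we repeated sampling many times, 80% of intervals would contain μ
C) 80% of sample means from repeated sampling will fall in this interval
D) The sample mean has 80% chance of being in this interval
B

A) Wrong — a CI is about the parameter μ, not individual data values.
B) Correct — this is the frequentist long-run coverage interpretation.
C) Wrong — coverage applies to intervals containing μ, not to future x̄ values.
D) Wrong — x̄ is observed and sits in the interval by construction.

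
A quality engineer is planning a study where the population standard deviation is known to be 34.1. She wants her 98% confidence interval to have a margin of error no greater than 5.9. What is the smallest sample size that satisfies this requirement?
n ≥ 181

For margin E ≤ 5.9:
n ≥ (z* · σ / E)²
n ≥ (2.326 · 34.1 / 5.9)²
n ≥ 180.73

Minimum n = 181 (rounding up)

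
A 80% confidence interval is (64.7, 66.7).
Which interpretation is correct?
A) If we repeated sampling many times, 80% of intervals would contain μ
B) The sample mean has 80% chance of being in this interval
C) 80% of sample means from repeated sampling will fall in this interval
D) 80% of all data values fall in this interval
A

A) Correct — this is the frequentist long-run coverage interpretation.
B) Wrong — x̄ is observed and sits in the interval by construction.
C) Wrong — coverage applies to intervals containing μ, not to future x̄ values.
D) Wrong — a CI is about the parameter μ, not individual data values.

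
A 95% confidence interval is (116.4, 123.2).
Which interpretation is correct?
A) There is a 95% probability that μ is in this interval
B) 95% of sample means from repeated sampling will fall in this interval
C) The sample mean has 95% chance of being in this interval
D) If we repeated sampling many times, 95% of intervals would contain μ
D

A) Wrong — μ is fixed; the randomness lives in the interval, not in μ.
B) Wrong — coverage applies to intervals containing μ, not to future x̄ values.
C) Wrong — x̄ is observed and sits in the interval by construction.
D) Correct — this is the frequentist long-run coverage interpretation.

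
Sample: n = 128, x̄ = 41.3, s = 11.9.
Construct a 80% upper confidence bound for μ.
μ ≤ 42.19

Upper bound (one-sided):
t* = 0.844 (one-sided for 80%)
Upper bound = x̄ + t* · s/√n = 41.3 + 0.844 · 11.9/√128 = 42.19

We are 80% confident that μ ≤ 42.19.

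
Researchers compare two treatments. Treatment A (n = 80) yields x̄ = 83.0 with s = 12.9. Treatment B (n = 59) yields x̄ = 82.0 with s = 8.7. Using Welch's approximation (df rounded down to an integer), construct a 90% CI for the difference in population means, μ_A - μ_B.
(-2.04, 4.04)

Difference: x̄₁ - x̄₂ = 1.00
SE = √(s₁²/n₁ + s₂²/n₂) = √(12.9²/80 + 8.7²/59) = 1.8339
df = 136.02 → 136 (Welch–Satterthwaite, rounded down)
t* = 1.656

CI: 1.00 ± 1.656 · 1.8339 = 1.00 ± 3.04 = (-2.04, 4.04)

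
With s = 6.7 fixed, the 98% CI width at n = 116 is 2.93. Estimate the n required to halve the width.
n ≈ 464

CI width ∝ 1/√n
To reduce width by factor 2, need √n to grow by 2 → need 2² = 4 times as many samples.

Current: n = 116, width = 2.93
New: n = 464, width ≈ 1.45

Width reduced by factor of 2.93/1.45 = 2.02.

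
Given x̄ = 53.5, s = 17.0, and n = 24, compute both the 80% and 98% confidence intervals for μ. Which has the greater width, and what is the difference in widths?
98% CI is wider by 8.20

df = 23
80% CI: t* = 1.319, (48.92, 58.08), width = 2 · t* · s/√n = 9.15
98% CI: t* = 2.500, (44.82, 62.18), width = 2 · t* · s/√n = 17.35

The 98% CI is wider by 17.35 - 9.15 = 8.20.
Higher confidence requires a wider interval.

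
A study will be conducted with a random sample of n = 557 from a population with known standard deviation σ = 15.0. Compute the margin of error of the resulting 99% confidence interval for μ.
Margin of error = 1.64

Margin of error = z* · σ/√n
= 2.576 · 15.0/√557
= 2.576 · 15.0/23.6008
= 1.64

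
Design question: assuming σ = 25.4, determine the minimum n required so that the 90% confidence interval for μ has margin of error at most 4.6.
n ≥ 83

For margin E ≤ 4.6:
n ≥ (z* · σ / E)²
n ≥ (1.645 · 25.4 / 4.6)²
n ≥ 82.51

Minimum n = 83 (rounding up)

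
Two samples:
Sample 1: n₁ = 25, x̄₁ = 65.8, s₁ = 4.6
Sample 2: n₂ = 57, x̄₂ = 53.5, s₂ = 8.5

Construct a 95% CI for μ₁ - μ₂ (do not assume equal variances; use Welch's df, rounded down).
(9.40, 15.20)

Difference: x̄₁ - x̄₂ = 12.30
SE = √(s₁²/n₁ + s₂²/n₂) = √(4.6²/25 + 8.5²/57) = 1.4539
df = 76.34 → 76 (Welch–Satterthwaite, rounded down)
t* = 1.992

CI: 12.30 ± 1.992 · 1.4539 = 12.30 ± 2.90 = (9.40, 15.20)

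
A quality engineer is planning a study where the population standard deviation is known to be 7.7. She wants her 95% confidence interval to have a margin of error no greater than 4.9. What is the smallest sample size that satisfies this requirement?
n ≥ 10

For margin E ≤ 4.9:
n ≥ (z* · σ / E)²
n ≥ (1.960 · 7.7 / 4.9)²
n ≥ 9.49

Minimum n = 10 (rounding up)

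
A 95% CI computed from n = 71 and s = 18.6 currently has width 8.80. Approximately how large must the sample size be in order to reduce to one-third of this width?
n ≈ 639

CI width ∝ 1/√n
To reduce width by factor 3, need √n to grow by 3 → need 3² = 9 times as many samples.

Current: n = 71, width = 8.80
New: n = 639, width ≈ 2.89

Width reduced by factor of 8.80/2.89 = 3.04.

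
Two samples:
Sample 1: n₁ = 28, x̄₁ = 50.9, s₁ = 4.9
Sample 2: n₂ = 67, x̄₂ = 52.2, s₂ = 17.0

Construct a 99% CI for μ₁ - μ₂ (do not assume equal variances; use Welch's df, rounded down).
(-7.29, 4.69)

Difference: x̄₁ - x̄₂ = -1.30
SE = √(s₁²/n₁ + s₂²/n₂) = √(4.9²/28 + 17.0²/67) = 2.2740
df = 86.49 → 86 (Welch–Satterthwaite, rounded down)
t* = 2.634

CI: -1.30 ± 2.634 · 2.2740 = -1.30 ± 5.99 = (-7.29, 4.69)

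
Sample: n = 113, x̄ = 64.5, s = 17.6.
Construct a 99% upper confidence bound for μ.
μ ≤ 68.41

Upper bound (one-sided):
t* = 2.360 (one-sided for 99%)
Upper bound = x̄ + t* · s/√n = 64.5 + 2.360 · 17.6/√113 = 68.41

We are 99% confident that μ ≤ 68.41.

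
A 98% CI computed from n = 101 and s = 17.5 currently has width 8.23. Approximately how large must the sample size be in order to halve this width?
n ≈ 404

CI width ∝ 1/√n
To reduce width by factor 2, need √n to grow by 2 → need 2² = 4 times as many samples.

Current: n = 101, width = 8.23
New: n = 404, width ≈ 4.07

Width reduced by factor of 8.23/4.07 = 2.02.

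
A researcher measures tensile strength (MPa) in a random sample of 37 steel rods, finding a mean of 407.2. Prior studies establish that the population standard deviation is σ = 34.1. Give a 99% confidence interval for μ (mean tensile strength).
(392.76, 421.64)

z-interval (σ known):
z* = 2.576 for 99% confidence

Margin of error = z* · σ/√n = 2.576 · 34.1/√37 = 14.44

CI: (407.2 - 14.44, 407.2 + 14.44) = (392.76, 421.64)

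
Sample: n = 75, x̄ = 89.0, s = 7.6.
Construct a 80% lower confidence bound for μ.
μ ≥ 88.26

Lower bound (one-sided):
t* = 0.847 (one-sided for 80%)
Lower bound = x̄ - t* · s/√n = 89.0 - 0.847 · 7.6/√75 = 88.26

We are 80% confident that μ ≥ 88.26.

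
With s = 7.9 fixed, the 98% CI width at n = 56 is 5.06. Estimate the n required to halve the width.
n ≈ 224

CI width ∝ 1/√n
To reduce width by factor 2, need √n to grow by 2 → need 2² = 4 times as many samples.

Current: n = 56, width = 5.06
New: n = 224, width ≈ 2.47

Width reduced by factor of 5.06/2.47 = 2.05.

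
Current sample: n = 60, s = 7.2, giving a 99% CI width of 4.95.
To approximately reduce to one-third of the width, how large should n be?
n ≈ 540

CI width ∝ 1/√n
To reduce width by factor 3, need √n to grow by 3 → need 3² = 9 times as many samples.

Current: n = 60, width = 4.95
New: n = 540, width ≈ 1.60

Width reduced by factor of 4.95/1.60 = 3.09.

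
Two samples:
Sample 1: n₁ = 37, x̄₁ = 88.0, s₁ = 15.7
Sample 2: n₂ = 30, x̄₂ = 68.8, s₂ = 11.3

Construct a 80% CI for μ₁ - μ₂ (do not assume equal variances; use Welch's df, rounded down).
(14.92, 23.48)

Difference: x̄₁ - x̄₂ = 19.20
SE = √(s₁²/n₁ + s₂²/n₂) = √(15.7²/37 + 11.3²/30) = 3.3043
df = 64.18 → 64 (Welch–Satterthwaite, rounded down)
t* = 1.295

CI: 19.20 ± 1.295 · 3.3043 = 19.20 ± 4.28 = (14.92, 23.48)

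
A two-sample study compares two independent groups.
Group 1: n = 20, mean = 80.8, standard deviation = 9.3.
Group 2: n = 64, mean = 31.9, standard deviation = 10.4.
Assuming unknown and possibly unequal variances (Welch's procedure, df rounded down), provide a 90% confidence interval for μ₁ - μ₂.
(44.76, 53.04)

Difference: x̄₁ - x̄₂ = 48.90
SE = √(s₁²/n₁ + s₂²/n₂) = √(9.3²/20 + 10.4²/64) = 2.4524
df = 35.13 → 35 (Welch–Satterthwaite, rounded down)
t* = 1.690

CI: 48.90 ± 1.690 · 2.4524 = 48.90 ± 4.14 = (44.76, 53.04)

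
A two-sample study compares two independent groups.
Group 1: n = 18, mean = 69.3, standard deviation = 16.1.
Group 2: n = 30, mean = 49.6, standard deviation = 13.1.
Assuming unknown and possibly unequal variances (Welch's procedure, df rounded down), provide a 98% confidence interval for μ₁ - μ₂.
(8.68, 30.72)

Difference: x̄₁ - x̄₂ = 19.70
SE = √(s₁²/n₁ + s₂²/n₂) = √(16.1²/18 + 13.1²/30) = 4.4856
df = 30.38 → 30 (Welch–Satterthwaite, rounded down)
t* = 2.457

CI: 19.70 ± 2.457 · 4.4856 = 19.70 ± 11.02 = (8.68, 30.72)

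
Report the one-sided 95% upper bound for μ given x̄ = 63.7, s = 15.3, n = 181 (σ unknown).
μ ≤ 65.58

Upper bound (one-sided):
t* = 1.653 (one-sided for 95%)
Upper bound = x̄ + t* · s/√n = 63.7 + 1.653 · 15.3/√181 = 65.58

We are 95% confident that μ ≤ 65.58.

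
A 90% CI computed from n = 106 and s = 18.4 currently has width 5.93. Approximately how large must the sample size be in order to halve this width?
n ≈ 424

CI width ∝ 1/√n
To reduce width by factor 2, need √n to grow by 2 → need 2² = 4 times as many samples.

Current: n = 106, width = 5.93
New: n = 424, width ≈ 2.95

Width reduced by factor of 5.93/2.95 = 2.01.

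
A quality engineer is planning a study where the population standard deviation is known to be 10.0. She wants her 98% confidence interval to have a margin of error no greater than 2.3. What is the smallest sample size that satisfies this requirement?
n ≥ 103

For margin E ≤ 2.3:
n ≥ (z* · σ / E)²
n ≥ (2.326 · 10.0 / 2.3)²
n ≥ 102.27

Minimum n = 103 (rounding up)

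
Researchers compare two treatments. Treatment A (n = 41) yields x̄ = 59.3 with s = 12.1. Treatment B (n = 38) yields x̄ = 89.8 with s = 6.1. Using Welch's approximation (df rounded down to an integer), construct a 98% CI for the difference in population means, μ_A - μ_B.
(-35.60, -25.40)

Difference: x̄₁ - x̄₂ = -30.50
SE = √(s₁²/n₁ + s₂²/n₂) = √(12.1²/41 + 6.1²/38) = 2.1331
df = 60.06 → 60 (Welch–Satterthwaite, rounded down)
t* = 2.390

CI: -30.50 ± 2.390 · 2.1331 = -30.50 ± 5.10 = (-35.60, -25.40)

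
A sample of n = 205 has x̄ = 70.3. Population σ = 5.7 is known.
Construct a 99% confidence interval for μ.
(69.27, 71.33)

z-interval (σ known):
z* = 2.576 for 99% confidence

Margin of error = z* · σ/√n = 2.576 · 5.7/√205 = 1.03

CI: (70.3 - 1.03, 70.3 + 1.03) = (69.27, 71.33)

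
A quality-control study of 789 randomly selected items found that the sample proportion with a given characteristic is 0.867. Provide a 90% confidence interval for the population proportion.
(0.847, 0.887)

Proportion CI:
SE = √(p̂(1-p̂)/n) = √(0.867 · 0.133 / 789) = 0.01209

z* = 1.645
Margin = z* · SE = 1.645 · 0.01209 = 0.0199

CI: 0.867 ± 0.0199 = (0.847, 0.887)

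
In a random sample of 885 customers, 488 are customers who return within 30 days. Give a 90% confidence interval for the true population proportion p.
(0.524, 0.579)

Proportion CI:
p̂ = 488/885 = 0.55141
SE = √(p̂(1-p̂)/n) = √(0.55141 · 0.44859 / 885) = 0.01672

z* = 1.645
Margin = z* · SE = 1.645 · 0.01672 = 0.0275

CI: 0.55141 ± 0.0275 = (0.524, 0.579)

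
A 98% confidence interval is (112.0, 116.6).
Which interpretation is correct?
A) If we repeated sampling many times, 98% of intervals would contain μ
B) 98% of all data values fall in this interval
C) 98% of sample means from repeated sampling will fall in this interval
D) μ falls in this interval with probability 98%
A

A) Correct — this is the frequentist long-run coverage interpretation.
B) Wrong — a CI is about the parameter μ, not individual data values.
C) Wrong — coverage applies to intervals containing μ, not to future x̄ values.
D) Wrong — μ is fixed; the randomness lives in the interval, not in μ.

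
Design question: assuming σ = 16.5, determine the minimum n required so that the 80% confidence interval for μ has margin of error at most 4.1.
n ≥ 27

For margin E ≤ 4.1:
n ≥ (z* · σ / E)²
n ≥ (1.282 · 16.5 / 4.1)²
n ≥ 26.62

Minimum n = 27 (rounding up)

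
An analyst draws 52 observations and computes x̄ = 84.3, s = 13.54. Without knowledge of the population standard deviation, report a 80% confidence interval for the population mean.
(81.86, 86.74)

t-interval (σ unknown):
df = n - 1 = 51
t* = 1.298 for 80% confidence

Margin of error = t* · s/√n = 1.298 · 13.54/√52 = 2.44

CI: (81.86, 86.74)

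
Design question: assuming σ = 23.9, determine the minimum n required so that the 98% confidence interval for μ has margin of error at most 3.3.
n ≥ 284

For margin E ≤ 3.3:
n ≥ (z* · σ / E)²
n ≥ (2.326 · 23.9 / 3.3)²
n ≥ 283.78

Minimum n = 284 (rounding up)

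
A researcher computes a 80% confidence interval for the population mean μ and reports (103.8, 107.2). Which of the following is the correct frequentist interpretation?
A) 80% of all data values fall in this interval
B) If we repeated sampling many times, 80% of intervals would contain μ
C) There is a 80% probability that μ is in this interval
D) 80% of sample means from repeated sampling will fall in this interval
B

A) Wrong — a CI is about the parameter μ, not individual data values.
B) Correct — this is the frequentist long-run coverage interpretation.
C) Wrong — μ is fixed; the randomness lives in the interval, not in μ.
D) Wrong — coverage applies to intervals containing μ, not to future x̄ values.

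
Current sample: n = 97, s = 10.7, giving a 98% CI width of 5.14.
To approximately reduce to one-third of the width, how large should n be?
n ≈ 873

CI width ∝ 1/√n
To reduce width by factor 3, need √n to grow by 3 → need 3² = 9 times as many samples.

Current: n = 97, width = 5.14
New: n = 873, width ≈ 1.69

Width reduced by factor of 5.14/1.69 = 3.04.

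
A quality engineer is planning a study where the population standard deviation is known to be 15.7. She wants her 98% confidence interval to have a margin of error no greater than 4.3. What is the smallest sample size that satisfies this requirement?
n ≥ 73

For margin E ≤ 4.3:
n ≥ (z* · σ / E)²
n ≥ (2.326 · 15.7 / 4.3)²
n ≥ 72.12

Minimum n = 73 (rounding up)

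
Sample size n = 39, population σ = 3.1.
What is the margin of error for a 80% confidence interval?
Margin of error = 0.64

Margin of error = z* · σ/√n
= 1.282 · 3.1/√39
= 1.282 · 3.1/6.2450
= 0.64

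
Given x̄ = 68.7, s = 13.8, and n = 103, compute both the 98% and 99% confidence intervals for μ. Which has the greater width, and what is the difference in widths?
99% CI is wider by 0.71

df = 102
98% CI: t* = 2.363, (65.49, 71.91), width = 2 · t* · s/√n = 6.43
99% CI: t* = 2.625, (65.13, 72.27), width = 2 · t* · s/√n = 7.14

The 99% CI is wider by 7.14 - 6.43 = 0.71.
Higher confidence requires a wider interval.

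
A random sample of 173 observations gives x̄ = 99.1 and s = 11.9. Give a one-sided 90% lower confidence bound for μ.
μ ≥ 97.94

Lower bound (one-sided):
t* = 1.286 (one-sided for 90%)
Lower bound = x̄ - t* · s/√n = 99.1 - 1.286 · 11.9/√173 = 97.94

We are 90% confident that μ ≥ 97.94.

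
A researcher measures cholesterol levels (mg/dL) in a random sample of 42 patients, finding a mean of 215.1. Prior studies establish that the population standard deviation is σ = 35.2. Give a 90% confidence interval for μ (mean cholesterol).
(206.17, 224.03)

z-interval (σ known):
z* = 1.645 for 90% confidence

Margin of error = z* · σ/√n = 1.645 · 35.2/√42 = 8.93

CI: (215.1 - 8.93, 215.1 + 8.93) = (206.17, 224.03)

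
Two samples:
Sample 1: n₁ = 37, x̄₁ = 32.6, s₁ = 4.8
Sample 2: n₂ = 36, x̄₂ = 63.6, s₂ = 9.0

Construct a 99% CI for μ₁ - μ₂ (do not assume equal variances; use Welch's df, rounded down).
(-35.53, -26.47)

Difference: x̄₁ - x̄₂ = -31.00
SE = √(s₁²/n₁ + s₂²/n₂) = √(4.8²/37 + 9.0²/36) = 1.6949
df = 53.10 → 53 (Welch–Satterthwaite, rounded down)
t* = 2.672

CI: -31.00 ± 2.672 · 1.6949 = -31.00 ± 4.53 = (-35.53, -26.47)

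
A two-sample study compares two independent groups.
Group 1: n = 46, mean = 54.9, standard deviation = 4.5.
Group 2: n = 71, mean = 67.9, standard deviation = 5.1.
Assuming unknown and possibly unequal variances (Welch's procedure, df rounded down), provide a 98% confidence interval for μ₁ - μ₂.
(-15.12, -10.88)

Difference: x̄₁ - x̄₂ = -13.00
SE = √(s₁²/n₁ + s₂²/n₂) = √(4.5²/46 + 5.1²/71) = 0.8981
df = 104.53 → 104 (Welch–Satterthwaite, rounded down)
t* = 2.363

CI: -13.00 ± 2.363 · 0.8981 = -13.00 ± 2.12 = (-15.12, -10.88)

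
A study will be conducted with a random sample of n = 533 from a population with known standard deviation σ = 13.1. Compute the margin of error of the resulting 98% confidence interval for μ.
Margin of error = 1.32

Margin of error = z* · σ/√n
= 2.326 · 13.1/√533
= 2.326 · 13.1/23.0868
= 1.32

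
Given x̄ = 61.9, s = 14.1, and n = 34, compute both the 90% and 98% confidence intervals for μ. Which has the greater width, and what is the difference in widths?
98% CI is wider by 3.64

df = 33
90% CI: t* = 1.692, (57.81, 65.99), width = 2 · t* · s/√n = 8.18
98% CI: t* = 2.445, (55.99, 67.81), width = 2 · t* · s/√n = 11.82

The 98% CI is wider by 11.82 - 8.18 = 3.64.
Higher confidence requires a wider interval.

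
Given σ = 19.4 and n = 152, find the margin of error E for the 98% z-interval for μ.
Margin of error = 3.66

Margin of error = z* · σ/√n
= 2.326 · 19.4/√152
= 2.326 · 19.4/12.3288
= 3.66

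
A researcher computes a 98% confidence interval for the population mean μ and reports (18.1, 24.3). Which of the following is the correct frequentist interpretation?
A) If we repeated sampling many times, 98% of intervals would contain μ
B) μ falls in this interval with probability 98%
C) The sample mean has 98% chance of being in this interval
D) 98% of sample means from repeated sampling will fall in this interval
A

A) Correct — this is the frequentist long-run coverage interpretation.
B) Wrong — μ is fixed; the randomness lives in the interval, not in μ.
C) Wrong — x̄ is observed and sits in the interval by construction.
D) Wrong — coverage applies to intervals containing μ, not to future x̄ values.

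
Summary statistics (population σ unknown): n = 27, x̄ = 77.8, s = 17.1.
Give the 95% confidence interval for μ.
(71.03, 84.57)

t-interval (σ unknown):
df = n - 1 = 26
t* = 2.056 for 95% confidence

Margin of error = t* · s/√n = 2.056 · 17.1/√27 = 6.77

CI: (71.03, 84.57)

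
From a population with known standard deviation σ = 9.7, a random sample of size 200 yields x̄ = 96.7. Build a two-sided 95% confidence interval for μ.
(95.36, 98.04)

z-interval (σ known):
z* = 1.960 for 95% confidence

Margin of error = z* · σ/√n = 1.960 · 9.7/√200 = 1.34

CI: (96.7 - 1.34, 96.7 + 1.34) = (95.36, 98.04)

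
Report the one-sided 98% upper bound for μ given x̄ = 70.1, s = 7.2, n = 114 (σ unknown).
μ ≤ 71.50

Upper bound (one-sided):
t* = 2.078 (one-sided for 98%)
Upper bound = x̄ + t* · s/√n = 70.1 + 2.078 · 7.2/√114 = 71.50

We are 98% confident that μ ≤ 71.50.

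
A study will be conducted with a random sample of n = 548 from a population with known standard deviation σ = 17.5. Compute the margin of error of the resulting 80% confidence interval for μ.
Margin of error = 0.96

Margin of error = z* · σ/√n
= 1.282 · 17.5/√548
= 1.282 · 17.5/23.4094
= 0.96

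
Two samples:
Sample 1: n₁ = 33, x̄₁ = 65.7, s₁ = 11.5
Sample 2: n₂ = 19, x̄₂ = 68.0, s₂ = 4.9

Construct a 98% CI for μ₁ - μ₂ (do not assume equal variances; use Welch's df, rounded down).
(-7.83, 3.23)

Difference: x̄₁ - x̄₂ = -2.30
SE = √(s₁²/n₁ + s₂²/n₂) = √(11.5²/33 + 4.9²/19) = 2.2959
df = 47.05 → 47 (Welch–Satterthwaite, rounded down)
t* = 2.408

CI: -2.30 ± 2.408 · 2.2959 = -2.30 ± 5.53 = (-7.83, 3.23)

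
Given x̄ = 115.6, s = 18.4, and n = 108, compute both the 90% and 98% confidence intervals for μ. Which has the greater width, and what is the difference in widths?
98% CI is wider by 2.49

df = 107
90% CI: t* = 1.659, (112.66, 118.54), width = 2 · t* · s/√n = 5.87
98% CI: t* = 2.362, (111.42, 119.78), width = 2 · t* · s/√n = 8.36

The 98% CI is wider by 8.36 - 5.87 = 2.49.
Higher confidence requires a wider interval.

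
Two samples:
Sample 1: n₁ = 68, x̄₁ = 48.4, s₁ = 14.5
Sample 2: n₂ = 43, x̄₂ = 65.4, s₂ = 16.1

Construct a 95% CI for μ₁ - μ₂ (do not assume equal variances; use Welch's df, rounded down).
(-23.01, -10.99)

Difference: x̄₁ - x̄₂ = -17.00
SE = √(s₁²/n₁ + s₂²/n₂) = √(14.5²/68 + 16.1²/43) = 3.0199
df = 82.52 → 82 (Welch–Satterthwaite, rounded down)
t* = 1.989

CI: -17.00 ± 1.989 · 3.0199 = -17.00 ± 6.01 = (-23.01, -10.99)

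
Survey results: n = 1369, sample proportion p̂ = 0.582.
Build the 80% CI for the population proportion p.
(0.565, 0.599)

Proportion CI:
SE = √(p̂(1-p̂)/n) = √(0.582 · 0.418 / 1369) = 0.01333

z* = 1.282
Margin = z* · SE = 1.282 · 0.01333 = 0.0171

CI: 0.582 ± 0.0171 = (0.565, 0.599)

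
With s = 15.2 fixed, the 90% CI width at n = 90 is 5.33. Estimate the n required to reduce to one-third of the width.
n ≈ 810

CI width ∝ 1/√n
To reduce width by factor 3, need √n to grow by 3 → need 3² = 9 times as many samples.

Current: n = 90, width = 5.33
New: n = 810, width ≈ 1.76

Width reduced by factor of 5.33/1.76 = 3.03.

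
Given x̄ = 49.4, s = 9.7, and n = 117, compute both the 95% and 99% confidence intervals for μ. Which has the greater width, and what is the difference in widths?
99% CI is wider by 1.15

df = 116
95% CI: t* = 1.981, (47.62, 51.18), width = 2 · t* · s/√n = 3.55
99% CI: t* = 2.619, (47.05, 51.75), width = 2 · t* · s/√n = 4.70

The 99% CI is wider by 4.70 - 3.55 = 1.15.
Higher confidence requires a wider interval.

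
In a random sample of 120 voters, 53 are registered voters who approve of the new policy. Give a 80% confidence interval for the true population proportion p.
(0.384, 0.500)

Proportion CI:
p̂ = 53/120 = 0.44167
SE = √(p̂(1-p̂)/n) = √(0.44167 · 0.55833 / 120) = 0.04533

z* = 1.282
Margin = z* · SE = 1.282 · 0.04533 = 0.0581

CI: 0.44167 ± 0.0581 = (0.384, 0.500)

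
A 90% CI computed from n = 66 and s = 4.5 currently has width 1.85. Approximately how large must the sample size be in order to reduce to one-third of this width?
n ≈ 594

CI width ∝ 1/√n
To reduce width by factor 3, need √n to grow by 3 → need 3² = 9 times as many samples.

Current: n = 66, width = 1.85
New: n = 594, width ≈ 0.61

Width reduced by factor of 1.85/0.61 = 3.03.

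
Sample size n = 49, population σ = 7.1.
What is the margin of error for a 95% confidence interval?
Margin of error = 1.99

Margin of error = z* · σ/√n
= 1.960 · 7.1/√49
= 1.960 · 7.1/7.0000
= 1.99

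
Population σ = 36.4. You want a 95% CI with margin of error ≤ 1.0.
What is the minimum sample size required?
n ≥ 5090

For margin E ≤ 1.0:
n ≥ (z* · σ / E)²
n ≥ (1.960 · 36.4 / 1.0)²
n ≥ 5089.97

Minimum n = 5090 (rounding up)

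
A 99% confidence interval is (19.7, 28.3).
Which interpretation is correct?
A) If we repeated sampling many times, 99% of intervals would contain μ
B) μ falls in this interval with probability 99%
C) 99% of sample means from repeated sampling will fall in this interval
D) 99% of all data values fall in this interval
A

A) Correct — this is the frequentist long-run coverage interpretation.
B) Wrong — μ is fixed; the randomness lives in the interval, not in μ.
C) Wrong — coverage applies to intervals containing μ, not to future x̄ values.
D) Wrong — a CI is about the parameter μ, not individual data values.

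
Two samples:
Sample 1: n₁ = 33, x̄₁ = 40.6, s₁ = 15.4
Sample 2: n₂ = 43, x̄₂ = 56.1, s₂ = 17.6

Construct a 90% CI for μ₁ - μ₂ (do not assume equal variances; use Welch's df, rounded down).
(-21.82, -9.18)

Difference: x̄₁ - x̄₂ = -15.50
SE = √(s₁²/n₁ + s₂²/n₂) = √(15.4²/33 + 17.6²/43) = 3.7935
df = 72.67 → 72 (Welch–Satterthwaite, rounded down)
t* = 1.666

CI: -15.50 ± 1.666 · 3.7935 = -15.50 ± 6.32 = (-21.82, -9.18)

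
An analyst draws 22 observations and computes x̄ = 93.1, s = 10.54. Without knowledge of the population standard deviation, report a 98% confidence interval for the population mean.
(87.44, 98.76)

t-interval (σ unknown):
df = n - 1 = 21
t* = 2.518 for 98% confidence

Margin of error = t* · s/√n = 2.518 · 10.54/√22 = 5.66

CI: (87.44, 98.76)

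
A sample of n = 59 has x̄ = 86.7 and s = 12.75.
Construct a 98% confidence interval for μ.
(82.73, 90.67)

t-interval (σ unknown):
df = n - 1 = 58
t* = 2.392 for 98% confidence

Margin of error = t* · s/√n = 2.392 · 12.75/√59 = 3.97

CI: (82.73, 90.67)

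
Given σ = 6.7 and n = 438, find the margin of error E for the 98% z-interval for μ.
Margin of error = 0.74

Margin of error = z* · σ/√n
= 2.326 · 6.7/√438
= 2.326 · 6.7/20.9284
= 0.74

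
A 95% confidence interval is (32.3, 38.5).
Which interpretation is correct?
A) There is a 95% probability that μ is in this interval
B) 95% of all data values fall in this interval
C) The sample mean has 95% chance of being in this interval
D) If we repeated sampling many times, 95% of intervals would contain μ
D

A) Wrong — μ is fixed; the randomness lives in the interval, not in μ.
B) Wrong — a CI is about the parameter μ, not individual data values.
C) Wrong — x̄ is observed and sits in the interval by construction.
D) Correct — this is the frequentist long-run coverage interpretation.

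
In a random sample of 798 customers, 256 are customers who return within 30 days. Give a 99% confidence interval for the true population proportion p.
(0.278, 0.363)

Proportion CI:
p̂ = 256/798 = 0.32080
SE = √(p̂(1-p̂)/n) = √(0.32080 · 0.67920 / 798) = 0.01652

z* = 2.576
Margin = z* · SE = 2.576 · 0.01652 = 0.0426

CI: 0.32080 ± 0.0426 = (0.278, 0.363)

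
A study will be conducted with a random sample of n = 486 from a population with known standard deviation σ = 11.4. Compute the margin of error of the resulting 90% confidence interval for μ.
Margin of error = 0.85

Margin of error = z* · σ/√n
= 1.645 · 11.4/√486
= 1.645 · 11.4/22.0454
= 0.85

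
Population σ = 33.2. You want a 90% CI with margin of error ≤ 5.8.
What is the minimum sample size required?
n ≥ 89

For margin E ≤ 5.8:
n ≥ (z* · σ / E)²
n ≥ (1.645 · 33.2 / 5.8)²
n ≥ 88.66

Minimum n = 89 (rounding up)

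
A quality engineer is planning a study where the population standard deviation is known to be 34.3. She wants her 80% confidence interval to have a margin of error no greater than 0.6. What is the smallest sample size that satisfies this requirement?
n ≥ 5372

For margin E ≤ 0.6:
n ≥ (z* · σ / E)²
n ≥ (1.282 · 34.3 / 0.6)²
n ≥ 5371.08

Minimum n = 5372 (rounding up)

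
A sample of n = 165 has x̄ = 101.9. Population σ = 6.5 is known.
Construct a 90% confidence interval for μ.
(101.07, 102.73)

z-interval (σ known):
z* = 1.645 for 90% confidence

Margin of error = z* · σ/√n = 1.645 · 6.5/√165 = 0.83

CI: (101.9 - 0.83, 101.9 + 0.83) = (101.07, 102.73)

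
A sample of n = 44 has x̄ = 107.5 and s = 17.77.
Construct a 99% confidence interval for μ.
(100.28, 114.72)

t-interval (σ unknown):
df = n - 1 = 43
t* = 2.695 for 99% confidence

Margin of error = t* · s/√n = 2.695 · 17.77/√44 = 7.22

CI: (100.28, 114.72)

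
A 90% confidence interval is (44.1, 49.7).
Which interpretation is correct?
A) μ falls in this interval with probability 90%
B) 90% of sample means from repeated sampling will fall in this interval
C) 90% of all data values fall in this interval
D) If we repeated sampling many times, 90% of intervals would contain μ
D

A) Wrong — μ is fixed; the randomness lives in the interval, not in μ.
B) Wrong — coverage applies to intervals containing μ, not to future x̄ values.
C) Wrong — a CI is about the parameter μ, not individual data values.
D) Correct — this is the frequentist long-run coverage interpretation.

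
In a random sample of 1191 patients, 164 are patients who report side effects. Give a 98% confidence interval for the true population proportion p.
(0.114, 0.161)

Proportion CI:
p̂ = 164/1191 = 0.13770
SE = √(p̂(1-p̂)/n) = √(0.13770 · 0.86230 / 1191) = 0.00998

z* = 2.326
Margin = z* · SE = 2.326 · 0.00998 = 0.0232

CI: 0.13770 ± 0.0232 = (0.114, 0.161)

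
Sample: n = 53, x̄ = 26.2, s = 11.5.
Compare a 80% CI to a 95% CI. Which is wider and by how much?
95% CI is wider by 2.24

df = 52
80% CI: t* = 1.298, (24.15, 28.25), width = 2 · t* · s/√n = 4.10
95% CI: t* = 2.007, (23.03, 29.37), width = 2 · t* · s/√n = 6.34

The 95% CI is wider by 6.34 - 4.10 = 2.24.
Higher confidence requires a wider interval.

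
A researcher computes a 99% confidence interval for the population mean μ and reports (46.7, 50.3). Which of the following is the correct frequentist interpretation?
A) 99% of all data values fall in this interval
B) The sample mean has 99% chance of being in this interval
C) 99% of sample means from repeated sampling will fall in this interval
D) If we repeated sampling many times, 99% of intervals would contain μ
D

A) Wrong — a CI is about the parameter μ, not individual data values.
B) Wrong — x̄ is observed and sits in the interval by construction.
C) Wrong — coverage applies to intervals containing μ, not to future x̄ values.
D) Correct — this is the frequentist long-run coverage interpretation.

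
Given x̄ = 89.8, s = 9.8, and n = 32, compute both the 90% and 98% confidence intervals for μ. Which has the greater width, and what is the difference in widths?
98% CI is wider by 2.62

df = 31
90% CI: t* = 1.696, (86.86, 92.74), width = 2 · t* · s/√n = 5.88
98% CI: t* = 2.453, (85.55, 94.05), width = 2 · t* · s/√n = 8.50

The 98% CI is wider by 8.50 - 5.88 = 2.62.
Higher confidence requires a wider interval.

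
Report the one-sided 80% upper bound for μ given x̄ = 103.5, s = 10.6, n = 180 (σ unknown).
μ ≤ 104.17

Upper bound (one-sided):
t* = 0.844 (one-sided for 80%)
Upper bound = x̄ + t* · s/√n = 103.5 + 0.844 · 10.6/√180 = 104.17

We are 80% confident that μ ≤ 104.17.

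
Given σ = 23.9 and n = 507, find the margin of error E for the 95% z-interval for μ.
Margin of error = 2.08

Margin of error = z* · σ/√n
= 1.960 · 23.9/√507
= 1.960 · 23.9/22.5167
= 2.08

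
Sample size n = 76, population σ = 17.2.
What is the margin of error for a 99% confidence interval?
Margin of error = 5.08

Margin of error = z* · σ/√n
= 2.576 · 17.2/√76
= 2.576 · 17.2/8.7178
= 5.08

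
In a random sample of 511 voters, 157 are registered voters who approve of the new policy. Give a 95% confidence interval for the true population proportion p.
(0.267, 0.347)

Proportion CI:
p̂ = 157/511 = 0.30724
SE = √(p̂(1-p̂)/n) = √(0.30724 · 0.69276 / 511) = 0.02041

z* = 1.960
Margin = z* · SE = 1.960 · 0.02041 = 0.0400

CI: 0.30724 ± 0.0400 = (0.267, 0.347)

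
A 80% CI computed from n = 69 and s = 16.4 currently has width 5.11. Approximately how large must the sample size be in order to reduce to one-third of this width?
n ≈ 621

CI width ∝ 1/√n
To reduce width by factor 3, need √n to grow by 3 → need 3² = 9 times as many samples.

Current: n = 69, width = 5.11
New: n = 621, width ≈ 1.69

Width reduced by factor of 5.11/1.69 = 3.02.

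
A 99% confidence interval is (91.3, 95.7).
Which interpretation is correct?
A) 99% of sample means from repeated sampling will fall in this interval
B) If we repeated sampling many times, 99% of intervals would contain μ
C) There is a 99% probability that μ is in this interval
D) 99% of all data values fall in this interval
B

A) Wrong — coverage applies to intervals containing μ, not to future x̄ values.
B) Correct — this is the frequentist long-run coverage interpretation.
C) Wrong — μ is fixed; the randomness lives in the interval, not in μ.
D) Wrong — a CI is about the parameter μ, not individual data values.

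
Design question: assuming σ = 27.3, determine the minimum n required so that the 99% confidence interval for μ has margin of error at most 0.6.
n ≥ 13738

For margin E ≤ 0.6:
n ≥ (z* · σ / E)²
n ≥ (2.576 · 27.3 / 0.6)²
n ≥ 13737.72

Minimum n = 13738 (rounding up)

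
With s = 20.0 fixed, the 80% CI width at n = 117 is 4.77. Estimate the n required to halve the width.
n ≈ 468

CI width ∝ 1/√n
To reduce width by factor 2, need √n to grow by 2 → need 2² = 4 times as many samples.

Current: n = 117, width = 4.77
New: n = 468, width ≈ 2.37

Width reduced by factor of 4.77/2.37 = 2.01.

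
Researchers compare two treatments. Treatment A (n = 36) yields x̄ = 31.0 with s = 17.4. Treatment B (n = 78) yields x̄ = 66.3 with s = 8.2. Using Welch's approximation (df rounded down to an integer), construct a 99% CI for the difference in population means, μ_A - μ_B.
(-43.52, -27.08)

Difference: x̄₁ - x̄₂ = -35.30
SE = √(s₁²/n₁ + s₂²/n₂) = √(17.4²/36 + 8.2²/78) = 3.0450
df = 42.34 → 42 (Welch–Satterthwaite, rounded down)
t* = 2.698

CI: -35.30 ± 2.698 · 3.0450 = -35.30 ± 8.22 = (-43.52, -27.08)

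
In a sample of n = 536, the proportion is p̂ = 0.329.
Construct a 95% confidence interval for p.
(0.289, 0.369)

Proportion CI:
SE = √(p̂(1-p̂)/n) = √(0.329 · 0.671 / 536) = 0.02029

z* = 1.960
Margin = z* · SE = 1.960 · 0.02029 = 0.0398

CI: 0.329 ± 0.0398 = (0.289, 0.369)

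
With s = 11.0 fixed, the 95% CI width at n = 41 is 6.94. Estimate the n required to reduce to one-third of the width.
n ≈ 369

CI width ∝ 1/√n
To reduce width by factor 3, need √n to grow by 3 → need 3² = 9 times as many samples.

Current: n = 41, width = 6.94
New: n = 369, width ≈ 2.25

Width reduced by factor of 6.94/2.25 = 3.08.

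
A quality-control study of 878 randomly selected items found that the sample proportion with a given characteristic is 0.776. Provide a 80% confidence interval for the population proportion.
(0.758, 0.794)

Proportion CI:
SE = √(p̂(1-p̂)/n) = √(0.776 · 0.224 / 878) = 0.01407

z* = 1.282
Margin = z* · SE = 1.282 · 0.01407 = 0.0180

CI: 0.776 ± 0.0180 = (0.758, 0.794)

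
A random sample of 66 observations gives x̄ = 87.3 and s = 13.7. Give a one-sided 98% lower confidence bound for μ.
μ ≥ 83.77

Lower bound (one-sided):
t* = 2.096 (one-sided for 98%)
Lower bound = x̄ - t* · s/√n = 87.3 - 2.096 · 13.7/√66 = 83.77

We are 98% confident that μ ≥ 83.77.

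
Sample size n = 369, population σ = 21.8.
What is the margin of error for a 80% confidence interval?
Margin of error = 1.45

Margin of error = z* · σ/√n
= 1.282 · 21.8/√369
= 1.282 · 21.8/19.2094
= 1.45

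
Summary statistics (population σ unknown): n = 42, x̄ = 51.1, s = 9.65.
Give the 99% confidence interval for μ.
(47.08, 55.12)

t-interval (σ unknown):
df = n - 1 = 41
t* = 2.701 for 99% confidence

Margin of error = t* · s/√n = 2.701 · 9.65/√42 = 4.02

CI: (47.08, 55.12)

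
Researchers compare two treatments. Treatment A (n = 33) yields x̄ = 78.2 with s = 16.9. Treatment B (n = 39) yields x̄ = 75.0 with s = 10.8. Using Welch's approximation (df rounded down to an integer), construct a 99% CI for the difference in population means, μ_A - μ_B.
(-5.93, 12.33)

Difference: x̄₁ - x̄₂ = 3.20
SE = √(s₁²/n₁ + s₂²/n₂) = √(16.9²/33 + 10.8²/39) = 3.4126
df = 52.64 → 52 (Welch–Satterthwaite, rounded down)
t* = 2.674

CI: 3.20 ± 2.674 · 3.4126 = 3.20 ± 9.13 = (-5.93, 12.33)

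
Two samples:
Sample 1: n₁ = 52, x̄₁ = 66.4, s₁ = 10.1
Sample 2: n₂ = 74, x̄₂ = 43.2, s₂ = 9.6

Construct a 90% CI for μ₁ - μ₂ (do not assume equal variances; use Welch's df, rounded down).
(20.23, 26.17)

Difference: x̄₁ - x̄₂ = 23.20
SE = √(s₁²/n₁ + s₂²/n₂) = √(10.1²/52 + 9.6²/74) = 1.7908
df = 106.36 → 106 (Welch–Satterthwaite, rounded down)
t* = 1.659

CI: 23.20 ± 1.659 · 1.7908 = 23.20 ± 2.97 = (20.23, 26.17)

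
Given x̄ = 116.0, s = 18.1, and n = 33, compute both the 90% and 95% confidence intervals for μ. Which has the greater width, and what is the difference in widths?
95% CI is wider by 2.17

df = 32
90% CI: t* = 1.694, (110.66, 121.34), width = 2 · t* · s/√n = 10.67
95% CI: t* = 2.037, (109.58, 122.42), width = 2 · t* · s/√n = 12.84

The 95% CI is wider by 12.84 - 10.67 = 2.17.
Higher confidence requires a wider interval.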